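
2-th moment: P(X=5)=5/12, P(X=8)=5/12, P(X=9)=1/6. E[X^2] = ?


E[X^2] = sum(x^2 * P(x))
= 25*5/12 + 64*5/12 + 81*1/6
= 607/12

607/12


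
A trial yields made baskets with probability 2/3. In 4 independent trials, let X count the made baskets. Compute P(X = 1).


P(X=1) = C(4,1) * p^1 * (1-p)^3
= 4 * 2/3 * 1/27
= 8/81

8/81


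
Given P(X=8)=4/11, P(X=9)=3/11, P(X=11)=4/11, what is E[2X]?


E[2X] = sum(g(x)*P(x))
= 16*4/11 + 18*3/11 + 22*4/11
= 206/11

206/11


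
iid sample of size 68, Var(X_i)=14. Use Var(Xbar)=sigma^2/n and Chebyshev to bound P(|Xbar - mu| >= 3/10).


Var(Xbar) = Var(X)/n = 14/68
Chebyshev: P(|Xbar-mu| >= 3/10) <= Var(Xbar)/(3/10)^2 = (7/34)/(9/100) = 350/153
Bound exceeds 1, so trivial bound: 1

1


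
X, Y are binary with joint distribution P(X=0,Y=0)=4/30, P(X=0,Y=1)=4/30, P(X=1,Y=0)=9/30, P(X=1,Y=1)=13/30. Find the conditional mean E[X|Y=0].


P(Y=0) = 13/30
E[X|Y=0] = (0*4 + 1*9)/13 = 9/13

9/13


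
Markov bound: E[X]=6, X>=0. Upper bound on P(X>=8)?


Markov: P(X >= a) <= E[X]/a
P(X >= 8) <= 6/8 = 3/4

3/4


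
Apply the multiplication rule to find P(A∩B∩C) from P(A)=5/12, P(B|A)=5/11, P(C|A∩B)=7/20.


P(A∩B∩C) = P(A) * P(B|A) * P(C|A∩B)
= 5/12 * 5/11 * 7/20
= 25/132 * 7/20 = 35/528

35/528


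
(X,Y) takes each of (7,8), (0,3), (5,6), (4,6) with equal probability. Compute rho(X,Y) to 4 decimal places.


Cov(X,Y) = 4.5000, Var(X) = 6.5000, Var(Y) = 3.1875
rho = Cov/(sqrt(VarX)*sqrt(VarY)) = 0.9886

0.9886


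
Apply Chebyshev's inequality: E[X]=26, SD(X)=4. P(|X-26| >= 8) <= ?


k = 8/4 = 2
Chebyshev: P(|X-mu| >= k*sigma) <= 1/k^2 = 1/2^2 = 1/4

1/4


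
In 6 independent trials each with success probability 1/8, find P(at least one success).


P(at least one) = 1 - P(none)
P(none) = (1 - 1/8)^6 = (7/8)^6 = 117649/262144
P(at least one) = 1 - 117649/262144 = 144495/262144

144495/262144


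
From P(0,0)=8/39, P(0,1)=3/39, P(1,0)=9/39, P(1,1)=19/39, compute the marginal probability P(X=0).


P(X=0) = P(0,0)+P(0,1) = 8/39 + 3/39 = 11/39

11/39


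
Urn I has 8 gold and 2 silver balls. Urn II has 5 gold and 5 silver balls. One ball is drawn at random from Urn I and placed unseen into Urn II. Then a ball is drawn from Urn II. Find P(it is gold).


P(transfer gold) = 8/10 = 4/5; P(transfer silver) = 1/5
If gold transferred: Urn II has 6 gold of 11, so P(gold|gold moved) = 6/11
If silver transferred: Urn II has 5 gold of 11, so P(gold|silver moved) = 5/11
By total probability: P(gold) = 4/5*6/11 + 1/5*5/11 = 29/55

29/55


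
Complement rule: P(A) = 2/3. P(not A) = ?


P(A') = 1 - P(A) = 1 - 2/3 = 1/3

1/3


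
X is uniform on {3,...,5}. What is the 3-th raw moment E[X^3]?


E[X^3] = (1/3) * sum(x^3 for x=3..5)
= 216/3 = 72

72


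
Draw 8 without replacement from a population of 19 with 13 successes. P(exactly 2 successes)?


P(X=2) = C(13,2)*C(6,6) / C(19,8)
= 78*1 / 75582
= 78/75582 = 1/969

1/969


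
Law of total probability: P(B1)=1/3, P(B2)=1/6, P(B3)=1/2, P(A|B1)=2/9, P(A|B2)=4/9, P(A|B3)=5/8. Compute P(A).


P(A) = P(A|B1)P(B1) + P(A|B2)P(B2) + P(A|B3)P(B3)
= 2/9*1/3 + 4/9*1/6 + 5/8*1/2
= 2/27 + 2/27 + 5/16 = 199/432

199/432


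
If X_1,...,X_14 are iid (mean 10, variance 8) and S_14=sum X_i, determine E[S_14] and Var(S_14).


E[S_n] = n*mu = 14*10 = 140
Var(S_n) = n*sigma^2 = 14*8 = 112

E[S_14]=140, Var(S_14)=112


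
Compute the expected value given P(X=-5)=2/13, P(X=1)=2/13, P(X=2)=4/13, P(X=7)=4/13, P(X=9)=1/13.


E[X] = sum(x * P(x))
= -5*2/13 + 1*2/13 + 2*4/13 + 7*4/13 + 9*1/13
= 37/13

37/13


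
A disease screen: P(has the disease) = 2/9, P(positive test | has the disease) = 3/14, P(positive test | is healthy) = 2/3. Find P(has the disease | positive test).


P(A) = P(A|B)P(B) + P(A|B')P(B') = 3/14*2/9 + 2/3*7/9 = 107/189
P(B|A) = P(A|B)P(B)/P(A) = (1/21)/(107/189) = 9/107

9/107


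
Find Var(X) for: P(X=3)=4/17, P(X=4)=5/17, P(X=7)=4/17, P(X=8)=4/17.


E[X] = 92/17, E[X^2] = 568/17
Var(X) = E[X^2] - (E[X])^2 = 568/17 - (92/17)^2 = 1192/289

1192/289


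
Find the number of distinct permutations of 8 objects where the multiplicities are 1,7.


8! = 40320
Denominator: 1!=1 * 7!=5040
Coefficient = 40320 / 5040 = 8

8


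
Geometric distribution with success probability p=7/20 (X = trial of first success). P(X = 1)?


P(X=1) = (1-p)^0 * p = (13/20)^0 * 7/20
= 1 * 7/20 = 7/20

7/20


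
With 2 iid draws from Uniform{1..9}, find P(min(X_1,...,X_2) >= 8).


P(min >= 8) = P(all X_i >= 8) = (P(X_1 >= 8))^2
= (2/9)^2 = 4/81

4/81


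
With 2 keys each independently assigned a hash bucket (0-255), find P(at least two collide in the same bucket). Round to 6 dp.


P(all different) = prod((256-i)/256 for i=0..1) = 0.996094
P(at least one match) = 1 - 0.996094 = 0.003906

0.003906


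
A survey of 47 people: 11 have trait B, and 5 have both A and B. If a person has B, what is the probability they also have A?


P(A|B) = P(A∩B)/P(B) = (5/47)/(11/47) = 5/11

5/11


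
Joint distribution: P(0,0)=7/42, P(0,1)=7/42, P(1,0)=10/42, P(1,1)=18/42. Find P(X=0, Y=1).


Read from table: P(X=0, Y=1) = 7/42 = 1/6

1/6


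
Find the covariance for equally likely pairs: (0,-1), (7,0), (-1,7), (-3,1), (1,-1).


E[X]=4/5, E[Y]=6/5, E[XY]=-11/5
Cov(X,Y) = E[XY] - E[X]E[Y] = -11/5 - 4/5*6/5 = -79/25

-79/25


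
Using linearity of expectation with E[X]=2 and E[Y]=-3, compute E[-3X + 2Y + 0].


E[-3X + 2Y + 0] = -3*E[X] + 2*E[Y] + 0
= (-3)*(2) + (2)*(-3) + (0)
= -6 - 6 + 0 = -12

-12


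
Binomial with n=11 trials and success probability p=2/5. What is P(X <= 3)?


P(X<=3) = P(X=0) + P(X=1) + P(X=2) + P(X=3)
= 177147/48828125 + 1299078/48828125 + 866052/9765625 + 1732104/9765625
= 2893401/9765625

2893401/9765625


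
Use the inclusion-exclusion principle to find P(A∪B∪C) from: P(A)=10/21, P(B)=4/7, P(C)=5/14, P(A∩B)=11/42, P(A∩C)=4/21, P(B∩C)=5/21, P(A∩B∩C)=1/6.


P(A∪B∪C) = P(A)+P(B)+P(C) - P(AB)-P(AC)-P(BC) + P(ABC)
= 10/21+4/7+5/14 - 11/42-4/21-5/21 + 1/6
= 37/42

37/42


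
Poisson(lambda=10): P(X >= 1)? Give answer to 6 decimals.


P(X>=1) = 1 - P(X<=0) = 1 - (e^(-10)*10^0/0!)
≈ 1 - 0.0000453999 = 0.9999546001
≈ 0.999955

0.999955


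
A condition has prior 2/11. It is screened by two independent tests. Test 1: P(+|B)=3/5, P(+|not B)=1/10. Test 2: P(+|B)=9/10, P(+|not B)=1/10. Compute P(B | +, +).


After test 1: P(+) = 3/5*2/11 + 1/10*9/11 = 21/110
P(B|+) = (6/55)/(21/110) = 4/7
After test 2 (use post1 as new prior): P(+) = 9/10*4/7 + 1/10*3/7 = 39/70
P(B|+,+) = (18/35)/(39/70) = 12/13

12/13


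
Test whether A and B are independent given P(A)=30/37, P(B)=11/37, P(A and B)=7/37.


P(A)*P(B) = 30/37*11/37 = 330/1369
P(A∩B) = 7/37 != 330/1369, so not independent

No, A and B are not independent


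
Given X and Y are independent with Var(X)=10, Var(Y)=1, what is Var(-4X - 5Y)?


Independence => Cov(X,Y)=0
Var(-4X - 5Y) = (-4)^2*Var(X) + (-5)^2*Var(Y)
= 16*10 + 25*1 = 185

185


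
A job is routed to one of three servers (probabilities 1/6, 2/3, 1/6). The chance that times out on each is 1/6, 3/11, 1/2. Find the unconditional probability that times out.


P(A) = P(A|B1)P(B1) + P(A|B2)P(B2) + P(A|B3)P(B3)
= 1/6*1/6 + 3/11*2/3 + 1/2*1/6
= 1/36 + 2/11 + 1/12 = 29/99

29/99


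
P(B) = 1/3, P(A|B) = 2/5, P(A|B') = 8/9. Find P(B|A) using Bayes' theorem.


P(A) = P(A|B)P(B) + P(A|B')P(B') = 2/5*1/3 + 8/9*2/3 = 98/135
P(B|A) = P(A|B)P(B)/P(A) = (2/15)/(98/135) = 9/49

9/49


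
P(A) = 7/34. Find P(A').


P(A') = 1 - P(A) = 1 - 7/34 = 27/34

27/34


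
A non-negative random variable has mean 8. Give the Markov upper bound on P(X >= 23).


Markov: P(X >= a) <= E[X]/a
P(X >= 23) <= 8/23

8/23


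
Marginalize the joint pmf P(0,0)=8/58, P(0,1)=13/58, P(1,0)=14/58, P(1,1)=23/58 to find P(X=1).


P(X=1) = P(1,0)+P(1,1) = 14/58 + 23/58 = 37/58

37/58


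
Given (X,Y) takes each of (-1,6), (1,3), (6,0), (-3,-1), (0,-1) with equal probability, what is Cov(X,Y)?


E[X]=3/5, E[Y]=7/5, E[XY]=0
Cov(X,Y) = E[XY] - E[X]E[Y] = 0 - 3/5*7/5 = -21/25

-21/25


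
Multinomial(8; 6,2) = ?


8! = 40320
Denominator: 6!=720 * 2!=2
Coefficient = 40320 / 1440 = 28

28


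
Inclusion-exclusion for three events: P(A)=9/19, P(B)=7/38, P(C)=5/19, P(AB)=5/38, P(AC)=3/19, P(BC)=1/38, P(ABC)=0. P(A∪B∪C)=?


P(A∪B∪C) = P(A)+P(B)+P(C) - P(AB)-P(AC)-P(BC) + P(ABC)
= 9/19+7/38+5/19 - 5/38-3/19-1/38 + 0
= 23/38

23/38


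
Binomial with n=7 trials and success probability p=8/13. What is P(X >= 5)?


P(X>=5) = P(X=5) + P(X=6) + P(X=7)
= 17203200/62748517 + 9175040/62748517 + 2097152/62748517
= 28475392/62748517

28475392/62748517


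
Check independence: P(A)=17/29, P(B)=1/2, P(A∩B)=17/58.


P(A)*P(B) = 17/29*1/2 = 17/58
P(A∩B) = 17/58, which equals P(A)P(B), so independent

Yes, A and B are independent


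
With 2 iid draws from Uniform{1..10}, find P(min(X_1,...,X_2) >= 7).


P(min >= 7) = P(all X_i >= 7) = (P(X_1 >= 7))^2
= (4/10)^2 = (2/5)^2 = 4/25

4/25


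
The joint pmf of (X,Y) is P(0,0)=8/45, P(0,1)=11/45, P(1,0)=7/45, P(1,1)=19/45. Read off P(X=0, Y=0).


Read from table: P(X=0, Y=0) = 8/45

8/45


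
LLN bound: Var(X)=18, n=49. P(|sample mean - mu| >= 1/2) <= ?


Var(Xbar) = Var(X)/n = 18/49
Chebyshev: P(|Xbar-mu| >= 1/2) <= Var(Xbar)/(1/2)^2 = (18/49)/(1/4) = 72/49
Bound exceeds 1, so trivial bound: 1

1


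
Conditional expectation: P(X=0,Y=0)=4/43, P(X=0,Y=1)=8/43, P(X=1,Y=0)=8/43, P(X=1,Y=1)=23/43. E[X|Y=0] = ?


P(Y=0) = 12/43
E[X|Y=0] = (0*4 + 1*8)/12 = 8/12 = 2/3

2/3


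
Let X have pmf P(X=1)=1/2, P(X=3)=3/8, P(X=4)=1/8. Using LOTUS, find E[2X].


E[2X] = sum(g(x)*P(x))
= 2*1/2 + 6*3/8 + 8*1/8
= 17/4

17/4


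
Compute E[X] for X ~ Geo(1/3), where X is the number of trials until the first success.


For geometric (trials until first success), E[X] = 1/p = 1/(1/3) = 3

3


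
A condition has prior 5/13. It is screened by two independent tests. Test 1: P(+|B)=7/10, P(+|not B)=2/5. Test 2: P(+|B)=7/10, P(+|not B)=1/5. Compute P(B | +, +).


After test 1: P(+) = 7/10*5/13 + 2/5*8/13 = 67/130
P(B|+) = (7/26)/(67/130) = 35/67
After test 2 (use post1 as new prior): P(+) = 7/10*35/67 + 1/5*32/67 = 309/670
P(B|+,+) = (49/134)/(309/670) = 245/309

245/309


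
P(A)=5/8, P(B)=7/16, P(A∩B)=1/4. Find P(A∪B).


P(A∪B) = P(A) + P(B) - P(A∩B)
= 5/8 + 7/16 - 1/4 = 13/16

13/16


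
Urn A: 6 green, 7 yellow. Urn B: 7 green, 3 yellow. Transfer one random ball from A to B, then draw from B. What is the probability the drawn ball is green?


P(transfer green) = 6/13; P(transfer yellow) = 7/13
If green transferred: Urn II has 8 green of 11, so P(green|green moved) = 8/11
If yellow transferred: Urn II has 7 green of 11, so P(green|yellow moved) = 7/11
By total probability: P(green) = 6/13*8/11 + 7/13*7/11 = 97/143

97/143


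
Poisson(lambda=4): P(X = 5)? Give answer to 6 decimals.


P(X=5) = e^(-4) * 4^5 / 5!
≈ 0.01831563889 * 1024 / 120
≈ 0.156293

0.156293


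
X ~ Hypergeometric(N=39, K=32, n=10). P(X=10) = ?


P(X=10) = C(32,10)*C(7,0) / C(39,10)
= 64512240*1 / 635745396
= 64512240/635745396 = 13340/131461

13340/131461


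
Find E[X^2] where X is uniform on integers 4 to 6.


E[X^2] = (1/3) * sum(x^2 for x=4..6)
= 77/3

77/3


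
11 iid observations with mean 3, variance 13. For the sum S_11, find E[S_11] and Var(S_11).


E[S_n] = n*mu = 11*3 = 33
Var(S_n) = n*sigma^2 = 11*13 = 143

E[S_11]=33, Var(S_11)=143


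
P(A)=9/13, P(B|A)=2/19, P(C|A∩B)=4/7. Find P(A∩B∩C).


P(A∩B∩C) = P(A) * P(B|A) * P(C|A∩B)
= 9/13 * 2/19 * 4/7
= 18/247 * 4/7 = 72/1729

72/1729


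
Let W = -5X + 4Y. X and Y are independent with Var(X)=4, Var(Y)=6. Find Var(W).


Independence => Cov(X,Y)=0
Var(-5X + 4Y) = (-5)^2*Var(X) + 4^2*Var(Y)
= 25*4 + 16*6 = 196

196


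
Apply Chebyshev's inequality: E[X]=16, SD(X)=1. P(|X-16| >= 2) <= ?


k = 2/1 = 2
Chebyshev: P(|X-mu| >= k*sigma) <= 1/k^2 = 1/2^2 = 1/4

1/4


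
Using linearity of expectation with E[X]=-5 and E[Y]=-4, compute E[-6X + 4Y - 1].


E[-6X + 4Y - 1] = -6*E[X] + 4*E[Y] - 1
= (-6)*(-5) + (4)*(-4) + (-1)
= 30 - 16 - 1 = 13

13


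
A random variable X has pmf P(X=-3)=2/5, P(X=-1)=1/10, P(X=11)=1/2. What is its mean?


E[X] = sum(x * P(x))
= -3*2/5 - 1*1/10 + 11*1/2
= 21/5

21/5


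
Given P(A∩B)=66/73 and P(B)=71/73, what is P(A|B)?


P(A|B) = P(A∩B)/P(B) = (66/73)/(71/73) = 66/71

66/71


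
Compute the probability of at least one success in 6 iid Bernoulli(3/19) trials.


P(at least one) = 1 - P(none)
P(none) = (1 - 3/19)^6 = (16/19)^6 = 16777216/47045881
P(at least one) = 1 - 16777216/47045881 = 30268665/47045881

30268665/47045881


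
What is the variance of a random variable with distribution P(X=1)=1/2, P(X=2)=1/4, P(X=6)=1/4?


E[X] = 5/2, E[X^2] = 21/2
Var(X) = E[X^2] - (E[X])^2 = 21/2 - (5/2)^2 = 17/4

17/4


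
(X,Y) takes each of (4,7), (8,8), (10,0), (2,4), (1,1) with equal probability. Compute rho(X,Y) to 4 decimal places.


Cov(X,Y) = 0.2000, Var(X) = 12.0000, Var(Y) = 10.0000
rho = Cov/(sqrt(VarX)*sqrt(VarY)) = 0.0183

0.0183


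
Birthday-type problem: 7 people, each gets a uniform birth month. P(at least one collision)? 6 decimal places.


P(all different) = prod((12-i)/12 for i=0..6) = 0.111400
P(at least one match) = 1 - 0.111400 = 0.888600

0.888600


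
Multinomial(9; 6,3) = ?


9! = 362880
Denominator: 6!=720 * 3!=6
Coefficient = 362880 / 4320 = 84

84


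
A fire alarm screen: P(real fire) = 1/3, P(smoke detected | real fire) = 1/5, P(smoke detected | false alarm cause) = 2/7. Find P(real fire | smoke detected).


P(A) = P(A|B)P(B) + P(A|B')P(B') = 1/5*1/3 + 2/7*2/3 = 9/35
P(B|A) = P(A|B)P(B)/P(A) = (1/15)/(9/35) = 7/27

7/27


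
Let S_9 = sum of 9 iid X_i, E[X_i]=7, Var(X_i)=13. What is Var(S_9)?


By independence, Var(S_n) = n*Var(X_1) = 9*13 = 117

117


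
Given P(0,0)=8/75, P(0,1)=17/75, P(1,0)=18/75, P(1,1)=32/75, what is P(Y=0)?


P(Y=0) = P(0,0)+P(1,0) = 8/75 + 18/75 = 26/75

26/75


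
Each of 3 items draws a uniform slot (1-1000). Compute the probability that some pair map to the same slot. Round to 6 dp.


P(all different) = prod((1000-i)/1000 for i=0..2) = 0.997002
P(at least one match) = 1 - 0.997002 = 0.002998

0.002998


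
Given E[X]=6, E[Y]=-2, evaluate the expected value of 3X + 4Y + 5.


E[3X + 4Y + 5] = 3*E[X] + 4*E[Y] + 5
= (3)*(6) + (4)*(-2) + (5)
= 18 - 8 + 5 = 15

15


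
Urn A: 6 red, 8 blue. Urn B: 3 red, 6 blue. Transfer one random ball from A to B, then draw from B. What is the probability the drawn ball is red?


P(transfer red) = 6/14 = 3/7; P(transfer blue) = 4/7
If red transferred: Urn II has 4 red of 10, so P(red|red moved) = 2/5
If blue transferred: Urn II has 3 red of 10, so P(red|blue moved) = 3/10
By total probability: P(red) = 3/7*2/5 + 4/7*3/10 = 12/35

12/35


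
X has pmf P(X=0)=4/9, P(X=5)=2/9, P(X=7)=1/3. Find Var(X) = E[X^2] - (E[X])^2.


E[X] = 31/9, E[X^2] = 197/9
Var(X) = E[X^2] - (E[X])^2 = 197/9 - (31/9)^2 = 812/81

812/81


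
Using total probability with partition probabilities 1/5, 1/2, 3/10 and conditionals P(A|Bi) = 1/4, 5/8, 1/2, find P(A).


P(A) = P(A|B1)P(B1) + P(A|B2)P(B2) + P(A|B3)P(B3)
= 1/4*1/5 + 5/8*1/2 + 1/2*3/10
= 1/20 + 5/16 + 3/20 = 41/80

41/80


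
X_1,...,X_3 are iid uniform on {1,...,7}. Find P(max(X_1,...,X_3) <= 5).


P(max <= 5) = P(all X_i <= 5) = (P(X_1 <= 5))^3
= (5/7)^3 = 125/343

125/343


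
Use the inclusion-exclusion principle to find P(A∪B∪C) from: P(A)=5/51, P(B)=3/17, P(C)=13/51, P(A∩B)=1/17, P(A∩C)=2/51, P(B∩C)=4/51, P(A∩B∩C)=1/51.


P(A∪B∪C) = P(A)+P(B)+P(C) - P(AB)-P(AC)-P(BC) + P(ABC)
= 5/51+3/17+13/51 - 1/17-2/51-4/51 + 1/51
= 19/51

19/51


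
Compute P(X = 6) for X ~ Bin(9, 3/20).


P(X=6) = C(9,6) * p^6 * (1-p)^3
= 84 * 729/64000000 * 4913/8000
= 75213117/128000000000

75213117/128000000000


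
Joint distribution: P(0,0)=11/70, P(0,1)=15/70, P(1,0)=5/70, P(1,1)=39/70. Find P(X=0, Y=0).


Read from table: P(X=0, Y=0) = 11/70

11/70


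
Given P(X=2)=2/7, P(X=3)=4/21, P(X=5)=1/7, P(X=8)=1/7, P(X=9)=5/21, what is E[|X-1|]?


E[|X-1|] = sum(g(x)*P(x))
= 1*2/7 + 2*4/21 + 4*1/7 + 7*1/7 + 8*5/21
= 29/7

29/7


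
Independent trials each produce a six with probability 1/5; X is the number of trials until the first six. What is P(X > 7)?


P(X > 7) = P(first 7 trials all fail) = (1-p)^7 = (4/5)^7 = 16384/78125

16384/78125


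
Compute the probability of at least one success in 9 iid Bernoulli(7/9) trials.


P(at least one) = 1 - P(none)
P(none) = (1 - 7/9)^9 = (2/9)^9 = 512/387420489
P(at least one) = 1 - 512/387420489 = 387419977/387420489

387419977/387420489


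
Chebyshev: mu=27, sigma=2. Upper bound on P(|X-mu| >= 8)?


k = 8/2 = 4
Chebyshev: P(|X-mu| >= k*sigma) <= 1/k^2 = 1/4^2 = 1/16

1/16


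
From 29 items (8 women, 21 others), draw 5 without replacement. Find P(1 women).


P(X=1) = C(8,1)*C(21,4) / C(29,5)
= 8*5985 / 118755
= 47880/118755 = 152/377

152/377


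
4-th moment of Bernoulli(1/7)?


For Bernoulli: X in {0,1}
E[X^4] = 0^4*(1-1/7) + 1^4*1/7 = 1/7

1/7


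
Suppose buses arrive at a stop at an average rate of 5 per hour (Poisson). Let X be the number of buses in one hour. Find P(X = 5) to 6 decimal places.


P(X=5) = e^(-5) * 5^5 / 5!
≈ 0.006737946999 * 3125 / 120
≈ 0.175467

0.175467


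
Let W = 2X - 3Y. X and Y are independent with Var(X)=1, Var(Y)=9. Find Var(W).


Independence => Cov(X,Y)=0
Var(2X - 3Y) = 2^2*Var(X) + (-3)^2*Var(Y)
= 4*1 + 9*9 = 85

85


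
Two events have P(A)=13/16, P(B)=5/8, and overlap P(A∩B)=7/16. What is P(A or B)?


P(A∪B) = P(A) + P(B) - P(A∩B)
= 13/16 + 5/8 - 7/16 = 1

1


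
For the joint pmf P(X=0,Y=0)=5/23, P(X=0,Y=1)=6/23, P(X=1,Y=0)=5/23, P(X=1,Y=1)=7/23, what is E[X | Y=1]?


P(Y=1) = 13/23
E[X|Y=1] = (0*6 + 1*7)/13 = 7/13

7/13


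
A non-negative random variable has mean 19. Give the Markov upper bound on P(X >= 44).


Markov: P(X >= a) <= E[X]/a
P(X >= 44) <= 19/44

19/44


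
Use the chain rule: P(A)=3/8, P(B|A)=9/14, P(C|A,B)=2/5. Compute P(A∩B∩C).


P(A∩B∩C) = P(A) * P(B|A) * P(C|A∩B)
= 3/8 * 9/14 * 2/5
= 27/112 * 2/5 = 27/280

27/280


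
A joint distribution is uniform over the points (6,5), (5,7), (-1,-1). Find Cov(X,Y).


E[X]=10/3, E[Y]=11/3, E[XY]=22
Cov(X,Y) = E[XY] - E[X]E[Y] = 22 - 10/3*11/3 = 88/9

88/9


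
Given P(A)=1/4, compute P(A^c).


P(A') = 1 - P(A) = 1 - 1/4 = 3/4

3/4


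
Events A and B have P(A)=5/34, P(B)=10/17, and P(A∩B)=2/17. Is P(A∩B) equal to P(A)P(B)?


P(A)*P(B) = 5/34*10/17 = 25/289
P(A∩B) = 2/17 != 25/289, so not independent

No, A and B are not independent


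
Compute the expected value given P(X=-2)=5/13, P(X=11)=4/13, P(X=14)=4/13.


E[X] = sum(x * P(x))
= -2*5/13 + 11*4/13 + 14*4/13
= 90/13

90/13


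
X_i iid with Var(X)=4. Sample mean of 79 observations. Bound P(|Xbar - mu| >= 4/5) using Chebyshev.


Var(Xbar) = Var(X)/n = 4/79
Chebyshev: P(|Xbar-mu| >= 4/5) <= Var(Xbar)/(4/5)^2 = (4/79)/(16/25) = 25/316

25/316


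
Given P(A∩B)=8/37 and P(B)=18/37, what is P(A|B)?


P(A|B) = P(A∩B)/P(B) = (8/37)/(18/37) = 8/18 = 4/9

4/9


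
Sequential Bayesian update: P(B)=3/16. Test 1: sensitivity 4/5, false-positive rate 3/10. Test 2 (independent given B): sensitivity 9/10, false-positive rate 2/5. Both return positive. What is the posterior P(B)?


After test 1: P(+) = 4/5*3/16 + 3/10*13/16 = 63/160
P(B|+) = (3/20)/(63/160) = 8/21
After test 2 (use post1 as new prior): P(+) = 9/10*8/21 + 2/5*13/21 = 62/105
P(B|+,+) = (12/35)/(62/105) = 18/31

18/31


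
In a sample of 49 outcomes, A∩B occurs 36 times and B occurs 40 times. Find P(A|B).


P(A|B) = P(A∩B)/P(B) = (36/49)/(40/49) = 36/40 = 9/10

9/10


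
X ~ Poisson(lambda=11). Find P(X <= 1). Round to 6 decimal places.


P(X<=1) = e^(-11)*11^0/0! + e^(-11)*11^1/1!
≈ 0.0000167017 + 0.0001837187
= 0.0002004204
≈ 0.000200

0.000200


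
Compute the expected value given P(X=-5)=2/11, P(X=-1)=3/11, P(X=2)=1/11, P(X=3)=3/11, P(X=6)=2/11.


E[X] = sum(x * P(x))
= -5*2/11 - 1*3/11 + 2*1/11 + 3*3/11 + 6*2/11
= 10/11

10/11


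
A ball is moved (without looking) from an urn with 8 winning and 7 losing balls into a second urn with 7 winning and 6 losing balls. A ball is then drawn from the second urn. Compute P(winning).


P(transfer winning) = 8/15; P(transfer losing) = 7/15
If winning transferred: Urn II has 8 winning of 14, so P(winning|winning moved) = 4/7
If losing transferred: Urn II has 7 winning of 14, so P(winning|losing moved) = 1/2
By total probability: P(winning) = 8/15*4/7 + 7/15*1/2 = 113/210

113/210


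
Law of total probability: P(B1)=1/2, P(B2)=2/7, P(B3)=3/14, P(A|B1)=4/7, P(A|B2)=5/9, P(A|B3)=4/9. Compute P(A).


P(A) = P(A|B1)P(B1) + P(A|B2)P(B2) + P(A|B3)P(B3)
= 4/7*1/2 + 5/9*2/7 + 4/9*3/14
= 2/7 + 10/63 + 2/21 = 34/63

34/63


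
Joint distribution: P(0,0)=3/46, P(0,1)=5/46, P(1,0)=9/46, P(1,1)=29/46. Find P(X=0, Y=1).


Read from table: P(X=0, Y=1) = 5/46

5/46


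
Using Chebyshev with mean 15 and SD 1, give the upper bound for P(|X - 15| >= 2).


k = 2/1 = 2
Chebyshev: P(|X-mu| >= k*sigma) <= 1/k^2 = 1/2^2 = 1/4

1/4


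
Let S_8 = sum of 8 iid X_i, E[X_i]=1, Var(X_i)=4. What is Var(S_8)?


By independence, Var(S_n) = n*Var(X_1) = 8*4 = 32

32


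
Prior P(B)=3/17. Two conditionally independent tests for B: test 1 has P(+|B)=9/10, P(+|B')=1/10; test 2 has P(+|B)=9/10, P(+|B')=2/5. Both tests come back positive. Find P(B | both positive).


After test 1: P(+) = 9/10*3/17 + 1/10*14/17 = 41/170
P(B|+) = (27/170)/(41/170) = 27/41
After test 2 (use post1 as new prior): P(+) = 9/10*27/41 + 2/5*14/41 = 299/410
P(B|+,+) = (243/410)/(299/410) = 243/299

243/299


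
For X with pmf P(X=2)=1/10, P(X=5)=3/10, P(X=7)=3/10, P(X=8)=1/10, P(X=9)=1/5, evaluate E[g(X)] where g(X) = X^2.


E[X^2] = sum(g(x)*P(x))
= 4*1/10 + 25*3/10 + 49*3/10 + 64*1/10 + 81*1/5
= 226/5

226/5


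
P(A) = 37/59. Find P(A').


P(A') = 1 - P(A) = 1 - 37/59 = 22/59

22/59


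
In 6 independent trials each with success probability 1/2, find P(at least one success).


P(at least one) = 1 - P(none)
P(none) = (1 - 1/2)^6 = (1/2)^6 = 1/64
P(at least one) = 1 - 1/64 = 63/64

63/64


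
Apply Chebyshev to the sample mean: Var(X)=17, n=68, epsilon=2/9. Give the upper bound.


Var(Xbar) = Var(X)/n = 17/68
Chebyshev: P(|Xbar-mu| >= 2/9) <= Var(Xbar)/(2/9)^2 = (1/4)/(4/81) = 81/16
Bound exceeds 1, so trivial bound: 1

1


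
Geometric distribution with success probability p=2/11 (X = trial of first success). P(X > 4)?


P(X > 4) = P(first 4 trials all fail) = (1-p)^4 = (9/11)^4 = 6561/14641

6561/14641


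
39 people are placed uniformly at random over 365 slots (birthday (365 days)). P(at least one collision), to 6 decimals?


P(all different) = prod((365-i)/365 for i=0..38) = 0.121780
P(at least one match) = 1 - 0.121780 = 0.878220

0.878220


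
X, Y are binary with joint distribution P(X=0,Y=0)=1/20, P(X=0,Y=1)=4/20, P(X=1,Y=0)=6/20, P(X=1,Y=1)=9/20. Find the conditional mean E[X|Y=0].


P(Y=0) = 7/20
E[X|Y=0] = (0*1 + 1*6)/7 = 6/7

6/7


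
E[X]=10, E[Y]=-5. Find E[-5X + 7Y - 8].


E[-5X + 7Y - 8] = -5*E[X] + 7*E[Y] - 8
= (-5)*(10) + (7)*(-5) + (-8)
= -50 - 35 - 8 = -93

-93


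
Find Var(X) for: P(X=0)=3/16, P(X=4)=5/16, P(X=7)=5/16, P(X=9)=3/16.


E[X] = 41/8, E[X^2] = 71/2
Var(X) = E[X^2] - (E[X])^2 = 71/2 - (41/8)^2 = 591/64

591/64


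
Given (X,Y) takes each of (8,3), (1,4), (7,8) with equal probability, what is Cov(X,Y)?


E[X]=16/3, E[Y]=5, E[XY]=28
Cov(X,Y) = E[XY] - E[X]E[Y] = 28 - 16/3*5 = 4/3

4/3


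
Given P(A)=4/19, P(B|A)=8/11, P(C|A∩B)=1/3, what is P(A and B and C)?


P(A∩B∩C) = P(A) * P(B|A) * P(C|A∩B)
= 4/19 * 8/11 * 1/3
= 32/209 * 1/3 = 32/627

32/627


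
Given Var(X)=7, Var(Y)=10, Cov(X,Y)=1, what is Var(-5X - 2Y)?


Var(-5X - 2Y) = (-5)^2*Var(X) + (-2)^2*Var(Y) + 2*(-5)*(-2)*Cov(X,Y)
= 25*7 + 4*10 + 20*1
= 175 + 40 + 20 = 235

235


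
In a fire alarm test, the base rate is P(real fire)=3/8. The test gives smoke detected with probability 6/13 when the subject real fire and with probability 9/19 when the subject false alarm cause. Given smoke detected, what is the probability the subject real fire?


P(A) = P(A|B)P(B) + P(A|B')P(B') = 6/13*3/8 + 9/19*5/8 = 927/1976
P(B|A) = P(A|B)P(B)/P(A) = (9/52)/(927/1976) = 38/103

38/103


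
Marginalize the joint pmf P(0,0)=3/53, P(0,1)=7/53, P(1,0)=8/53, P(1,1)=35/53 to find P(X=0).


P(X=0) = P(0,0)+P(0,1) = 3/53 + 7/53 = 10/53

10/53


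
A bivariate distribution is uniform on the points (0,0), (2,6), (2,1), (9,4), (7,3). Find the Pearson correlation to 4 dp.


Cov(X,Y) = 3.0000, Var(X) = 11.6000, Var(Y) = 4.5600
rho = Cov/(sqrt(VarX)*sqrt(VarY)) = 0.4125

0.4125


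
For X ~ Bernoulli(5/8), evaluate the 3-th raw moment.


For Bernoulli: X in {0,1}
E[X^3] = 0^3*(1-5/8) + 1^3*5/8 = 5/8

5/8


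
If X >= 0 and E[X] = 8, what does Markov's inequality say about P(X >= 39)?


Markov: P(X >= a) <= E[X]/a
P(X >= 39) <= 8/39

8/39


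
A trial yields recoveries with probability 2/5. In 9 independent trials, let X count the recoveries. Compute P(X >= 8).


P(X>=8) = P(X=8) + P(X=9)
= 6912/1953125 + 512/1953125
= 7424/1953125

7424/1953125


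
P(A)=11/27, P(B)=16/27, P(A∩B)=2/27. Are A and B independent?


P(A)*P(B) = 11/27*16/27 = 176/729
P(A∩B) = 2/27 != 176/729, so not independent

No, A and B are not independent


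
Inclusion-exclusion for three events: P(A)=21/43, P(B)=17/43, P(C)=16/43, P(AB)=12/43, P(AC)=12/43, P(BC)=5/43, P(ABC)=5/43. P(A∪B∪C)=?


P(A∪B∪C) = P(A)+P(B)+P(C) - P(AB)-P(AC)-P(BC) + P(ABC)
= 21/43+17/43+16/43 - 12/43-12/43-5/43 + 5/43
= 30/43

30/43


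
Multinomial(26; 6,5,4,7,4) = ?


26! = 403291461126605635584000000
Denominator: 6!=720 * 5!=120 * 4!=24 * 7!=5040 * 4!=24
Coefficient = 403291461126605635584000000 / 250822656000 = 1607874932664000

1607874932664000


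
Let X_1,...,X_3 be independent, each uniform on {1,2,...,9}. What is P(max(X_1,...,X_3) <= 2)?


P(max <= 2) = P(all X_i <= 2) = (P(X_1 <= 2))^3
= (2/9)^3 = 8/729

8/729


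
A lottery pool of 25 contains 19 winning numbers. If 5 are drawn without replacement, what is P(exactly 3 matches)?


P(X=3) = C(19,3)*C(6,2) / C(25,5)
= 969*15 / 53130
= 14535/53130 = 969/3542

969/3542


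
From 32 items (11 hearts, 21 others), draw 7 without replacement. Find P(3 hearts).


P(X=3) = C(11,3)*C(21,4) / C(32,7)
= 165*5985 / 3365856
= 987525/3365856 = 109725/373984

109725/373984


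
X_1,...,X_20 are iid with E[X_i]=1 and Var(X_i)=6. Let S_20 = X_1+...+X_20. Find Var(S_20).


By independence, Var(S_n) = n*Var(X_1) = 20*6 = 120

120


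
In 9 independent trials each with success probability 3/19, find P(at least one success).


P(at least one) = 1 - P(none)
P(none) = (1 - 3/19)^9 = (16/19)^9 = 68719476736/322687697779
P(at least one) = 1 - 68719476736/322687697779 = 253968221043/322687697779

253968221043/322687697779


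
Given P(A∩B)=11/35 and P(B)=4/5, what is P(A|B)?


P(A|B) = P(A∩B)/P(B) = (11/35)/(28/35) = 11/28

11/28


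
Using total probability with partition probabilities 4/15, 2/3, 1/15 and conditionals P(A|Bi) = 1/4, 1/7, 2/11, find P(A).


P(A) = P(A|B1)P(B1) + P(A|B2)P(B2) + P(A|B3)P(B3)
= 1/4*4/15 + 1/7*2/3 + 2/11*1/15
= 1/15 + 2/21 + 2/165 = 67/385

67/385


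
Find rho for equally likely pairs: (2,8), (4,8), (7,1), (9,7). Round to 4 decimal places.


Cov(X,Y) = -3.5000, Var(X) = 7.2500, Var(Y) = 8.5000
rho = Cov/(sqrt(VarX)*sqrt(VarY)) = -0.4459

-0.4459


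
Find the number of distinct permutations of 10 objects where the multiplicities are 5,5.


10! = 3628800
Denominator: 5!=120 * 5!=120
Coefficient = 3628800 / 14400 = 252

252


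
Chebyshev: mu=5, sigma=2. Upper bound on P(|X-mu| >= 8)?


k = 8/2 = 4
Chebyshev: P(|X-mu| >= k*sigma) <= 1/k^2 = 1/4^2 = 1/16

1/16


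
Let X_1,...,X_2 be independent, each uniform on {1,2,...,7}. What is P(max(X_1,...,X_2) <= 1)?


P(max <= 1) = P(all X_i <= 1) = (P(X_1 <= 1))^2
= (1/7)^2 = 1/49

1/49


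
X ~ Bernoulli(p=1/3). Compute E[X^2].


For Bernoulli: X in {0,1}
E[X^2] = 0^2*(1-1/3) + 1^2*1/3 = 1/3

1/3


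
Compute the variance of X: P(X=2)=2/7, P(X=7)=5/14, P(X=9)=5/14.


E[X] = 44/7, E[X^2] = 333/7
Var(X) = E[X^2] - (E[X])^2 = 333/7 - (44/7)^2 = 395/49

395/49


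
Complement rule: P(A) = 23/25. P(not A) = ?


P(A') = 1 - P(A) = 1 - 23/25 = 2/25

2/25


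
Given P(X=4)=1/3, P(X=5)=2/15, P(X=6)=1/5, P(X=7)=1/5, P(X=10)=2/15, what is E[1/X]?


E[1/X] = sum(g(x)*P(x))
= 1/4*1/3 + 1/5*2/15 + 1/6*1/5 + 1/7*1/5 + 1/10*2/15
= 389/2100

389/2100


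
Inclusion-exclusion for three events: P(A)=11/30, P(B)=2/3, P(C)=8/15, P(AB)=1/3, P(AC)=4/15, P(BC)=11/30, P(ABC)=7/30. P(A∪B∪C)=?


P(A∪B∪C) = P(A)+P(B)+P(C) - P(AB)-P(AC)-P(BC) + P(ABC)
= 11/30+2/3+8/15 - 1/3-4/15-11/30 + 7/30
= 5/6

5/6


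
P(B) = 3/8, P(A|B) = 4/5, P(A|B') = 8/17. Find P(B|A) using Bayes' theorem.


P(A) = P(A|B)P(B) + P(A|B')P(B') = 4/5*3/8 + 8/17*5/8 = 101/170
P(B|A) = P(A|B)P(B)/P(A) = (3/10)/(101/170) = 51/101

51/101


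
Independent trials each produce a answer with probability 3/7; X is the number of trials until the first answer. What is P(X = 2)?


P(X=2) = (1-p)^1 * p = (4/7)^1 * 3/7
= 4/7 * 3/7 = 12/49

12/49


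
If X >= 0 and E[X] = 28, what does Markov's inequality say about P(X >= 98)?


Markov: P(X >= a) <= E[X]/a
P(X >= 98) <= 28/98 = 2/7

2/7


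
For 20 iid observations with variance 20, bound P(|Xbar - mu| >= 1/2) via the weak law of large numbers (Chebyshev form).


Var(Xbar) = Var(X)/n = 20/20
Chebyshev: P(|Xbar-mu| >= 1/2) <= Var(Xbar)/(1/2)^2 = 1/(1/4) = 4
Bound exceeds 1, so trivial bound: 1

1


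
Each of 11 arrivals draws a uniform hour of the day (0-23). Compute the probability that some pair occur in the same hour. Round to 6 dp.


P(all different) = prod((24-i)/24 for i=0..10) = 0.065479
P(at least one match) = 1 - 0.065479 = 0.934521

0.934521


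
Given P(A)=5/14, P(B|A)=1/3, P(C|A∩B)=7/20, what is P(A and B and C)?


P(A∩B∩C) = P(A) * P(B|A) * P(C|A∩B)
= 5/14 * 1/3 * 7/20
= 5/42 * 7/20 = 1/24

1/24


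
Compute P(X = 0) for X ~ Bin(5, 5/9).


P(X=0) = C(5,0) * p^0 * (1-p)^5
= 1 * 1 * 1024/59049
= 1024/59049

1024/59049


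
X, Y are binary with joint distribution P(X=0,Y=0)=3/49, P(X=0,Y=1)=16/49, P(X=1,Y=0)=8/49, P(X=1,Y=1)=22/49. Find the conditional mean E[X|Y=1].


P(Y=1) = 38/49
E[X|Y=1] = (0*16 + 1*22)/38 = 22/38 = 11/19

11/19


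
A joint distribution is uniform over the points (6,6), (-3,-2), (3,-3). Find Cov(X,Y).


E[X]=2, E[Y]=1/3, E[XY]=11
Cov(X,Y) = E[XY] - E[X]E[Y] = 11 - 2*1/3 = 31/3

31/3


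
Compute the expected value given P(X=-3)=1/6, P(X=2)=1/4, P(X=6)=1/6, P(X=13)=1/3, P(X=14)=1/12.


E[X] = sum(x * P(x))
= -3*1/6 + 2*1/4 + 6*1/6 + 13*1/3 + 14*1/12
= 13/2

13/2


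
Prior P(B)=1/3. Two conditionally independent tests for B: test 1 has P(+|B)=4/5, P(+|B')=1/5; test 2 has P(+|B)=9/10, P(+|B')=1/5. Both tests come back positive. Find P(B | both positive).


After test 1: P(+) = 4/5*1/3 + 1/5*2/3 = 2/5
P(B|+) = (4/15)/(2/5) = 2/3
After test 2 (use post1 as new prior): P(+) = 9/10*2/3 + 1/5*1/3 = 2/3
P(B|+,+) = (3/5)/(2/3) = 9/10

9/10


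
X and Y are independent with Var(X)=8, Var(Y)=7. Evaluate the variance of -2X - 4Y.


Independence => Cov(X,Y)=0
Var(-2X - 4Y) = (-2)^2*Var(X) + (-4)^2*Var(Y)
= 4*8 + 16*7 = 144

144


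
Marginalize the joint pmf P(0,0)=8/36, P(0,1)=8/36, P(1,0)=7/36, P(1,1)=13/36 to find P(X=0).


P(X=0) = P(0,0)+P(0,1) = 8/36 + 8/36 = 16/36 = 4/9

4/9


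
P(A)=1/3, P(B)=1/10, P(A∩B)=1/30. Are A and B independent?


P(A)*P(B) = 1/3*1/10 = 1/30
P(A∩B) = 1/30, which equals P(A)P(B), so independent

Yes, A and B are independent


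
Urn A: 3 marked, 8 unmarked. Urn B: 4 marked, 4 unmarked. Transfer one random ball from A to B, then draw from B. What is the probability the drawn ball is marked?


P(transfer marked) = 3/11; P(transfer unmarked) = 8/11
If marked transferred: Urn II has 5 marked of 9, so P(marked|marked moved) = 5/9
If unmarked transferred: Urn II has 4 marked of 9, so P(marked|unmarked moved) = 4/9
By total probability: P(marked) = 3/11*5/9 + 8/11*4/9 = 47/99

47/99


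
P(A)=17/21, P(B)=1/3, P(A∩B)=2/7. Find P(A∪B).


P(A∪B) = P(A) + P(B) - P(A∩B)
= 17/21 + 1/3 - 2/7 = 6/7

6/7


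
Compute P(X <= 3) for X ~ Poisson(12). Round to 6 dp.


P(X<=3) = e^(-12)*12^0/0! + e^(-12)*12^1/1! + e^(-12)*12^2/2! + e^(-12)*12^3/3!
≈ 0.0000061442 + 0.0000737305 + 0.0004423833 + 0.0017695332
= 0.0022917912
≈ 0.002292

0.002292


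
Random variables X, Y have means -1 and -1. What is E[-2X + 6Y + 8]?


E[-2X + 6Y + 8] = -2*E[X] + 6*E[Y] + 8
= (-2)*(-1) + (6)*(-1) + (8)
= 2 - 6 + 8 = 4

4


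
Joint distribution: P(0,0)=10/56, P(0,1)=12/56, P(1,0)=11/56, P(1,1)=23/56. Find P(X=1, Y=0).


Read from table: P(X=1, Y=0) = 11/56

11/56


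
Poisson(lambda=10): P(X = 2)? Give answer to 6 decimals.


P(X=2) = e^(-10) * 10^2 / 2!
≈ 0.00004539992976 * 100 / 2
≈ 0.002270

0.002270


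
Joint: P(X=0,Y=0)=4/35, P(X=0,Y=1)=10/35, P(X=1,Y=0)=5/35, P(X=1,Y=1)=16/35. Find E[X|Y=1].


P(Y=1) = 26/35
E[X|Y=1] = (0*10 + 1*16)/26 = 16/26 = 8/13

8/13


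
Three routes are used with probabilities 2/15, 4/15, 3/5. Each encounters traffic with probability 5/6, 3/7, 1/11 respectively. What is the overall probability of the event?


P(A) = P(A|B1)P(B1) + P(A|B2)P(B2) + P(A|B3)P(B3)
= 5/6*2/15 + 3/7*4/15 + 1/11*3/5
= 1/9 + 4/35 + 3/55 = 194/693

194/693


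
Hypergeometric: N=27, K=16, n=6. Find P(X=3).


P(X=3) = C(16,3)*C(11,3) / C(27,6)
= 560*165 / 296010
= 92400/296010 = 280/897

280/897


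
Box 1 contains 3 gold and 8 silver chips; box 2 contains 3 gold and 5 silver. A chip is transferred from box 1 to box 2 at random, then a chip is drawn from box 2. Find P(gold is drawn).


P(transfer gold) = 3/11; P(transfer silver) = 8/11
If gold transferred: Urn II has 4 gold of 9, so P(gold|gold moved) = 4/9
If silver transferred: Urn II has 3 gold of 9, so P(gold|silver moved) = 1/3
By total probability: P(gold) = 3/11*4/9 + 8/11*1/3 = 4/11

4/11


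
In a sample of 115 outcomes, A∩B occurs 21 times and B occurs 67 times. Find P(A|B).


P(A|B) = P(A∩B)/P(B) = (21/115)/(67/115) = 21/67

21/67


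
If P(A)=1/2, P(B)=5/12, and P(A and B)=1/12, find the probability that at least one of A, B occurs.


P(A∪B) = P(A) + P(B) - P(A∩B)
= 1/2 + 5/12 - 1/12 = 5/6

5/6


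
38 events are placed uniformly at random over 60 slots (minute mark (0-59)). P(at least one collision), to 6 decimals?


P(all different) = prod((60-i)/60 for i=0..37) = 0.000000
P(at least one match) = 1 - 0.000000 = 1.000000

1.000000


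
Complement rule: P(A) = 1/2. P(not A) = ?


P(A') = 1 - P(A) = 1 - 1/2 = 1/2

1/2


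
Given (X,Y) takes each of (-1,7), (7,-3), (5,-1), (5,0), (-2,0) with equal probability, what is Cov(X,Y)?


E[X]=14/5, E[Y]=3/5, E[XY]=-33/5
Cov(X,Y) = E[XY] - E[X]E[Y] = -33/5 - 14/5*3/5 = -207/25

-207/25


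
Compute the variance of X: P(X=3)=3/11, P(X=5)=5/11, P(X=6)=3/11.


E[X] = 52/11, E[X^2] = 260/11
Var(X) = E[X^2] - (E[X])^2 = 260/11 - (52/11)^2 = 156/121

156/121


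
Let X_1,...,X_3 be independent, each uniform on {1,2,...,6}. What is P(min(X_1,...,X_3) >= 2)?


P(min >= 2) = P(all X_i >= 2) = (P(X_1 >= 2))^3
= (5/6)^3 = 125/216

125/216


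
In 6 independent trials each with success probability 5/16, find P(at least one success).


P(at least one) = 1 - P(none)
P(none) = (1 - 5/16)^6 = (11/16)^6 = 1771561/16777216
P(at least one) = 1 - 1771561/16777216 = 15005655/16777216

15005655/16777216


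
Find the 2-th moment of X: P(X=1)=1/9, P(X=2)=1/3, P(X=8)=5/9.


E[X^2] = sum(x^2 * P(x))
= 1*1/9 + 4*1/3 + 64*5/9
= 37

37


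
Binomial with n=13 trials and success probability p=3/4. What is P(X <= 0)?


P(X<=0) = P(X=0)
= 1/67108864
= 1/67108864

1/67108864


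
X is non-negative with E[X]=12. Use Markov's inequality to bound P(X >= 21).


Markov: P(X >= a) <= E[X]/a
P(X >= 21) <= 12/21 = 4/7

4/7


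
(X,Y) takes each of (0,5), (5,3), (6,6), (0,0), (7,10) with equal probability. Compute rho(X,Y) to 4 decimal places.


Cov(X,Y) = 6.9200, Var(X) = 9.0400, Var(Y) = 10.9600
rho = Cov/(sqrt(VarX)*sqrt(VarY)) = 0.6952

0.6952


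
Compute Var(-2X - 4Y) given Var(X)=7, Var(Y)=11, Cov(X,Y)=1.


Var(-2X - 4Y) = (-2)^2*Var(X) + (-4)^2*Var(Y) + 2*(-2)*(-4)*Cov(X,Y)
= 4*7 + 16*11 + 16*1
= 28 + 176 + 16 = 220

220


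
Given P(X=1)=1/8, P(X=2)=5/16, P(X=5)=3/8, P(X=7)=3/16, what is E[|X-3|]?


E[|X-3|] = sum(g(x)*P(x))
= 2*1/8 + 1*5/16 + 2*3/8 + 4*3/16
= 33/16

33/16


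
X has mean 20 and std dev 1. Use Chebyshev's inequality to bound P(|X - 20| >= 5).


k = 5/1 = 5
Chebyshev: P(|X-mu| >= k*sigma) <= 1/k^2 = 1/5^2 = 1/25

1/25


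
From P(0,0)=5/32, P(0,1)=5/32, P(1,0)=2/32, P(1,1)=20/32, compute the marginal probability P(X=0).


P(X=0) = P(0,0)+P(0,1) = 5/32 + 5/32 = 10/32 = 5/16

5/16


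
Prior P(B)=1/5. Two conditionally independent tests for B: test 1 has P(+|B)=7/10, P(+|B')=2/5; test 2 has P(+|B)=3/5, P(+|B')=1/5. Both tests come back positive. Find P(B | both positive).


After test 1: P(+) = 7/10*1/5 + 2/5*4/5 = 23/50
P(B|+) = (7/50)/(23/50) = 7/23
After test 2 (use post1 as new prior): P(+) = 3/5*7/23 + 1/5*16/23 = 37/115
P(B|+,+) = (21/115)/(37/115) = 21/37

21/37


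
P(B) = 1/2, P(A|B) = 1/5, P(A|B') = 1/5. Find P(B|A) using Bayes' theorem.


P(A) = P(A|B)P(B) + P(A|B')P(B') = 1/5*1/2 + 1/5*1/2 = 1/5
P(B|A) = P(A|B)P(B)/P(A) = (1/10)/(1/5) = 1/2

1/2


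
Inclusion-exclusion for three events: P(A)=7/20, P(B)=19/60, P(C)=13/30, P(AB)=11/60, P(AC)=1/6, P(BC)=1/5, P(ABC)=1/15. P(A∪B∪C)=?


P(A∪B∪C) = P(A)+P(B)+P(C) - P(AB)-P(AC)-P(BC) + P(ABC)
= 7/20+19/60+13/30 - 11/60-1/6-1/5 + 1/15
= 37/60

37/60


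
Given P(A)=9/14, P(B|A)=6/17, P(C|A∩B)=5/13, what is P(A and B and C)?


P(A∩B∩C) = P(A) * P(B|A) * P(C|A∩B)
= 9/14 * 6/17 * 5/13
= 27/119 * 5/13 = 135/1547

135/1547


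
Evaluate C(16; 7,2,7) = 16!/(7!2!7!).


16! = 20922789888000
Denominator: 7!=5040 * 2!=2 * 7!=5040
Coefficient = 20922789888000 / 50803200 = 411840

411840


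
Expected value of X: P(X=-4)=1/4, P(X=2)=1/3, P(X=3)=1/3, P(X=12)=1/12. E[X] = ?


E[X] = sum(x * P(x))
= -4*1/4 + 2*1/3 + 3*1/3 + 12*1/12
= 5/3

5/3


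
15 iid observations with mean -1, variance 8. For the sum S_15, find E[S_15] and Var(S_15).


E[S_n] = n*mu = 15*-1 = -15
Var(S_n) = n*sigma^2 = 15*8 = 120

E[S_15]=-15, Var(S_15)=120


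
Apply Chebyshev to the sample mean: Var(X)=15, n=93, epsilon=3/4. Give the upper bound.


Var(Xbar) = Var(X)/n = 15/93
Chebyshev: P(|Xbar-mu| >= 3/4) <= Var(Xbar)/(3/4)^2 = (5/31)/(9/16) = 80/279

80/279


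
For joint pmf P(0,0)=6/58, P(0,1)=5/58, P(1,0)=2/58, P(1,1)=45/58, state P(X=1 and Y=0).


Read from table: P(X=1, Y=0) = 2/58 = 1/29

1/29


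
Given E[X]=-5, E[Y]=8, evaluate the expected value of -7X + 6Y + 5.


E[-7X + 6Y + 5] = -7*E[X] + 6*E[Y] + 5
= (-7)*(-5) + (6)*(8) + (5)
= 35 + 48 + 5 = 88

88
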